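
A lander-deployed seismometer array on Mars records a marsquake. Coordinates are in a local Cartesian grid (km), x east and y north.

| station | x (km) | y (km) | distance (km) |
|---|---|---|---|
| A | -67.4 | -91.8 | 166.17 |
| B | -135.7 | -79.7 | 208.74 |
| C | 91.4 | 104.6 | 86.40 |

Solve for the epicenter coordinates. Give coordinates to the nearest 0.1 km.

37.1 km east, 37.4 km north

Circle about each station: (x + 67.4)² + (y + 91.8)² = 166.17²; (x + 135.7)² + (y + 79.7)² = 208.74²; (x − 91.4)² + (y − 104.6)² = 86.40².
Subtracting the A equation from the B and C equations removes the quadratic terms:
-136.6 x + 24.2 y = -4163.34
317.6 x + 392.8 y = 26472.63
Solving the 2×2 system: x ≈ 37.1, y ≈ 37.4 km.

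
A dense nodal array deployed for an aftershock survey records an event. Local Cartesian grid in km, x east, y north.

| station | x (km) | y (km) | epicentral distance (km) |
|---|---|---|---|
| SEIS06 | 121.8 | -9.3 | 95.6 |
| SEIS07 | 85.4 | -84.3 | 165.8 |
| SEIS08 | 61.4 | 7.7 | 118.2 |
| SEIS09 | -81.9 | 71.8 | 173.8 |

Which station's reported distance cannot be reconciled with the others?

SEIS08

Solve using three stations at a time. Using SEIS06, SEIS07, SEIS09 (subtract circle equations pairwise → linear system) gives (x, y) ≈ (91.6, 81.4).
Distances from that point to each station vs reported:
  SEIS06: calculated 95.5 vs reported 95.6 → residual 0.1 km
  SEIS07: calculated 165.8 vs reported 165.8 → residual 0.0 km
  SEIS08: calculated 79.6 vs reported 118.2 → residual 38.6 km
  SEIS09: calculated 173.8 vs reported 173.8 → residual 0.0 km
SEIS06, SEIS07, SEIS09 are mutually consistent (residuals ≈ 0); SEIS08 is off by 38.6 km.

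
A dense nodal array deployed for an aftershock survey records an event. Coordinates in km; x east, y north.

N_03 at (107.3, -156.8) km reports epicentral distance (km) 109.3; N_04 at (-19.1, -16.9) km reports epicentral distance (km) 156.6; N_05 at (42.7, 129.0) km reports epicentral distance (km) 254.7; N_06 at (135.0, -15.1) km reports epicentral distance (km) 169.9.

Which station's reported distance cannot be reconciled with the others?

Solve using three stations at a time. Using N_03, N_05, N_06 (subtract circle equations pairwise → linear system) gives (x, y) ≈ (3.5, -122.7).
Distances from that point to each station vs reported:
  N_03: calculated 109.3 vs reported 109.3 → residual 0.0 km
  N_04: calculated 108.1 vs reported 156.6 → residual 48.5 km
  N_05: calculated 254.7 vs reported 254.7 → residual 0.0 km
  N_06: calculated 169.9 vs reported 169.9 → residual 0.0 km
N_03, N_05, N_06 are mutually consistent (residuals ≈ 0); N_04 is off by 48.5 km.

N_04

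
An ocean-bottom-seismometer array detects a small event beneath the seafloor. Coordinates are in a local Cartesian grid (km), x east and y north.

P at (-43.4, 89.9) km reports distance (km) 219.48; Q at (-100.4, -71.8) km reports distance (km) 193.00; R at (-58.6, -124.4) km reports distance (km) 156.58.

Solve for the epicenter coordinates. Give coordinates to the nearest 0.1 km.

(92.3, -82.6)

Circle about each station: (x + 43.4)² + (y − 89.9)² = 219.48²; (x + 100.4)² + (y + 71.8)² = 193.00²; (x + 58.6)² + (y + 124.4)² = 156.58².
Subtracting the P equation from the Q and R equations removes the quadratic terms:
-114.0 x − 323.4 y = 16192.30
-30.4 x − 428.6 y = 32597.92
Solving the 2×2 system: x ≈ 92.3, y ≈ -82.6 km.
Check against P (with the unrounded x, y): √((x + 43.4)²+(y − 89.9)²) = 219.48 ≈ 219.48 km. ✓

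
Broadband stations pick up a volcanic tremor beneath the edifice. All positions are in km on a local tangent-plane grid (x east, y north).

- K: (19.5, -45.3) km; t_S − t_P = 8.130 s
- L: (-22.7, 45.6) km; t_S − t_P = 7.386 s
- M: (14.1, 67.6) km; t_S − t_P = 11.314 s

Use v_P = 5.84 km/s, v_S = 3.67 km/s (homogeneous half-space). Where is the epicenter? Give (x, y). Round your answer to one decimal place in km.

x ≈ -56.4 km, y ≈ -19.1 km

Distance from S−P lag: d = Δt · v_P v_S / (v_P − v_S) = Δt · (5.84·3.67)/(5.84−3.67) ≈ 9.8769·Δt.
So d_K = 80.30, d_L = 72.95, d_M = 111.75 km.
Circle about each station: (x − 19.5)² + (y + 45.3)² = 80.30²; (x + 22.7)² + (y − 45.6)² = 72.95²; (x − 14.1)² + (y − 67.6)² = 111.75².
Subtracting the K equation from the L and M equations removes the quadratic terms:
-84.4 x + 181.8 y = 1288.70
-10.8 x + 225.8 y = -3703.74
Solving the 2×2 system: x ≈ -56.4, y ≈ -19.1 km.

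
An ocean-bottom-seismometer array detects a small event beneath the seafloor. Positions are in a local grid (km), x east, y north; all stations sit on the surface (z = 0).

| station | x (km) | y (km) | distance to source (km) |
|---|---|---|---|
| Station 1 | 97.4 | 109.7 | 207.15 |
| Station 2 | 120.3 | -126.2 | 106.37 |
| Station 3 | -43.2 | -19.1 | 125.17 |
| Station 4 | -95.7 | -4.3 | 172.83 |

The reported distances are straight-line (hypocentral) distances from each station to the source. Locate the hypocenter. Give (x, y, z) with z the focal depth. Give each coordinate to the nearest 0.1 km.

(46.2, -81.3, 61.7)

Each station gives a sphere (x−x_i)² + (y−y_i)² + z² = d_i² (stations at z=0).
Subtracting the Station 1 sphere from Station 2 and Station 3: z² cancels, leaving linear equations in x and y:
45.8 x − 471.8 y = 40474.23
-281.2 x − 257.6 y = 7953.79
Solving: x ≈ 46.194, y ≈ -81.303 km (keep extra digits for the depth step; rounded: 46.2, -81.3).
Then from the Station 1 sphere: z² = 207.15² − (x − 97.4)² − (y − 109.7)² with x = 46.194, y = -81.303, so z ≈ 61.700 ≈ 61.7 km.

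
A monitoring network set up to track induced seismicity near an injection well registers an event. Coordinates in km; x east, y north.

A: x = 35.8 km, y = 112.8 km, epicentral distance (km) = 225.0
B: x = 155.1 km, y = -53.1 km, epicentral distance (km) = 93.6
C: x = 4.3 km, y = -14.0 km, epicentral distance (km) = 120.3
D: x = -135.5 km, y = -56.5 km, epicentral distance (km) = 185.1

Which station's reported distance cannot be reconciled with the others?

D

Solve using three stations at a time. Using A, B, C (subtract circle equations pairwise → linear system) gives (x, y) ≈ (79.4, -107.9).
Distances from that point to each station vs reported:
  A: calculated 225.0 vs reported 225.0 → residual 0.0 km
  B: calculated 93.5 vs reported 93.6 → residual 0.1 km
  C: calculated 120.2 vs reported 120.3 → residual 0.1 km
  D: calculated 220.9 vs reported 185.1 → residual 35.8 km
A, B, C are mutually consistent (residuals ≈ 0); D is off by 35.8 km.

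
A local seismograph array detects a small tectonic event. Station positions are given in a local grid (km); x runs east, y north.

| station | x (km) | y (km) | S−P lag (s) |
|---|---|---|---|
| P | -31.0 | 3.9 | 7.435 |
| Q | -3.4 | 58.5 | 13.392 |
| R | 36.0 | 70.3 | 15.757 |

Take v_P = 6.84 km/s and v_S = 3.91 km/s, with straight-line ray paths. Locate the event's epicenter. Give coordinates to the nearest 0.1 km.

Distance from S−P lag: d = Δt · v_P v_S / (v_P − v_S) = Δt · (6.84·3.91)/(6.84−3.91) ≈ 9.1278·Δt.
So d_P = 67.87, d_Q = 122.24, d_R = 143.83 km.
Circle about each station: (x + 31.0)² + (y − 3.9)² = 67.87²; (x + 3.4)² + (y − 58.5)² = 122.24²; (x − 36.0)² + (y − 70.3)² = 143.83².
Subtracting pairs of circle equations eliminates x²+y² and gives linear equations (the radical axes):
55.2 x + 109.2 y = -7878.68
134.0 x + 132.8 y = -10818.85
Solving the 2×2 system: x ≈ -18.5, y ≈ -62.8 km.

-18.5 km east, -62.8 km north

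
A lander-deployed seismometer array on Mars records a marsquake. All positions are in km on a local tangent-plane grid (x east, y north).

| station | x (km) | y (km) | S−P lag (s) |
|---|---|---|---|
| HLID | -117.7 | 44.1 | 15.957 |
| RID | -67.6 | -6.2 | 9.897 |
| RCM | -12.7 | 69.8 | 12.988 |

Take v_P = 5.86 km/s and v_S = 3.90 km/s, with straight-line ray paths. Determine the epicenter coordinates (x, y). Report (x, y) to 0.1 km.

(23.3, -77.3)

Distance from S−P lag: d = Δt · v_P v_S / (v_P − v_S) = Δt · (5.86·3.90)/(5.86−3.90) ≈ 11.6602·Δt.
So d_HLID = 186.06, d_RID = 115.40, d_RCM = 151.44 km.
Circle about each station: (x + 117.7)² + (y − 44.1)² = 186.06²; (x + 67.6)² + (y + 6.2)² = 115.40²; (x + 12.7)² + (y − 69.8)² = 151.44².
Subtracting the HLID equation from the RID and RCM equations removes the quadratic terms:
100.2 x − 100.6 y = 10111.26
210.0 x + 51.4 y = 919.48
Solving the 2×2 system: x ≈ 23.3, y ≈ -77.3 km.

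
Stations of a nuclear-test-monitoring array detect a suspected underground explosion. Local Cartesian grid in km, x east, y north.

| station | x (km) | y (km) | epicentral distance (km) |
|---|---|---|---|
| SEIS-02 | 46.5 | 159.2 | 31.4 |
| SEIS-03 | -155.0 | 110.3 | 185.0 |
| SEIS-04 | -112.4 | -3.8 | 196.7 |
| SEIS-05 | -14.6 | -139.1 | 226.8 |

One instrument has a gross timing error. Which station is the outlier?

SEIS-05

Solve using three stations at a time. Using SEIS-02, SEIS-03, SEIS-04 (subtract circle equations pairwise → linear system) gives (x, y) ≈ (28.6, 133.4).
Distances from that point to each station vs reported:
  SEIS-02: calculated 31.4 vs reported 31.4 → residual 0.0 km
  SEIS-03: calculated 185.0 vs reported 185.0 → residual 0.0 km
  SEIS-04: calculated 196.7 vs reported 196.7 → residual 0.0 km
  SEIS-05: calculated 275.9 vs reported 226.8 → residual 49.1 km
SEIS-02, SEIS-03, SEIS-04 are mutually consistent (residuals ≈ 0); SEIS-05 is off by 49.1 km.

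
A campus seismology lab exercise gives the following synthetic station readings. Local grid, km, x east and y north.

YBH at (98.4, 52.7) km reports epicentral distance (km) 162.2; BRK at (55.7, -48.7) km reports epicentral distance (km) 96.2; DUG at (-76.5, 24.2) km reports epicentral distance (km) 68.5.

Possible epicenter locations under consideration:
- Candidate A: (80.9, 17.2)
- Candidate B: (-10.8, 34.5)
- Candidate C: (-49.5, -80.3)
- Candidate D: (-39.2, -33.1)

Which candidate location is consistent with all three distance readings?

Candidate D

For each candidate, compare |candidate − station| to the reported distance:
Candidate A: residuals YBH 122.6, BRK 25.6, DUG 89.1 → max 122.6 km
Candidate B: residuals YBH 51.5, BRK 10.3, DUG 2.0 → max 51.5 km
Candidate C: residuals YBH 36.7, BRK 13.6, DUG 39.4 → max 39.4 km
Candidate D: residuals YBH 0.0, BRK 0.0, DUG 0.1 → max 0.1 km
Only Candidate D has all residuals ≈ 0.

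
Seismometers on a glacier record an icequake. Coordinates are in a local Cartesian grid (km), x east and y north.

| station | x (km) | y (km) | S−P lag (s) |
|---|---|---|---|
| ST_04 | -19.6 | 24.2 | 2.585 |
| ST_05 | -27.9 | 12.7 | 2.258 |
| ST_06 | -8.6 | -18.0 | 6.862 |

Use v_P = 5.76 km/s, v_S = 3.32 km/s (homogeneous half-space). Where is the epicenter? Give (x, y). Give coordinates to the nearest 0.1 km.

Distance from S−P lag: d = Δt · v_P v_S / (v_P − v_S) = Δt · (5.76·3.32)/(5.76−3.32) ≈ 7.8374·Δt.
So d_ST_04 = 20.26, d_ST_05 = 17.70, d_ST_06 = 53.78 km.
Circle about each station: (x + 19.6)² + (y − 24.2)² = 20.26²; (x + 27.9)² + (y − 12.7)² = 17.70²; (x + 8.6)² + (y + 18.0)² = 53.78².
Subtracting the ST_04 equation from the ST_05 and ST_06 equations removes the quadratic terms:
-16.6 x − 23.0 y = 67.08
22.0 x − 84.4 y = -3053.66
Solving the 2×2 system: x ≈ -39.8, y ≈ 25.8 km.

-39.8 km east, 25.8 km north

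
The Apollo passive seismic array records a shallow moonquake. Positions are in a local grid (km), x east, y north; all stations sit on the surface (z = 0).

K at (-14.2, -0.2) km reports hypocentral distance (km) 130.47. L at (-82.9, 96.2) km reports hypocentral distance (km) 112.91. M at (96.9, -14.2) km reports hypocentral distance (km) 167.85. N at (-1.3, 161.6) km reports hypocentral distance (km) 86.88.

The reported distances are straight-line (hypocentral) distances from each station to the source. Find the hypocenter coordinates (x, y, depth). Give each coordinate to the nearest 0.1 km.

Each station gives a sphere (x−x_i)² + (y−y_i)² + z² = d_i² (stations at z=0).
Subtracting the K sphere from L and M: z² cancels, leaving linear equations in x and y:
-137.4 x + 192.8 y = 20198.92
222.2 x − 28.0 y = -1761.63
Solving: x ≈ 5.794, y ≈ 108.895 km (keep extra digits for the depth step; rounded: 5.8, 108.9).
Then from the K sphere: z² = 130.47² − (x + 14.2)² − (y + 0.2)² with x = 5.794, y = 108.895, so z ≈ 68.709 ≈ 68.7 km.

x ≈ 5.8 km, y ≈ 108.9 km, depth ≈ 68.7 km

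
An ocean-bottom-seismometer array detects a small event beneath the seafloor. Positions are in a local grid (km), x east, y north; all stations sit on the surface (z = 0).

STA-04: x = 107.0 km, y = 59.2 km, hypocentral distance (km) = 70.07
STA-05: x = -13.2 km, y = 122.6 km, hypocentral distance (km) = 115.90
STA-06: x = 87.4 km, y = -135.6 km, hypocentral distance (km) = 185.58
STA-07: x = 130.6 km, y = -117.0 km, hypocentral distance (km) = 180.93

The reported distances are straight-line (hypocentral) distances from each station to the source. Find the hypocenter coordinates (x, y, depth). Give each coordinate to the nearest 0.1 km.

Each station gives a sphere (x−x_i)² + (y−y_i)² + z² = d_i² (stations at z=0).
Subtracting the STA-04 sphere from STA-05 and STA-06: z² cancels, leaving linear equations in x and y:
-240.4 x + 126.8 y = -8271.65
-39.2 x − 389.6 y = -18457.65
Solving: x ≈ 56.403, y ≈ 41.701 km (keep extra digits for the depth step; rounded: 56.4, 41.7).
Then from the STA-04 sphere: z² = 70.07² − (x − 107.0)² − (y − 59.2)² with x = 56.403, y = 41.701, so z ≈ 45.205 ≈ 45.2 km.
Check against STA-07 (with the unrounded solution): distance 180.93 ≈ 180.93 km. ✓

x ≈ 56.4 km, y ≈ 41.7 km, depth ≈ 45.2 km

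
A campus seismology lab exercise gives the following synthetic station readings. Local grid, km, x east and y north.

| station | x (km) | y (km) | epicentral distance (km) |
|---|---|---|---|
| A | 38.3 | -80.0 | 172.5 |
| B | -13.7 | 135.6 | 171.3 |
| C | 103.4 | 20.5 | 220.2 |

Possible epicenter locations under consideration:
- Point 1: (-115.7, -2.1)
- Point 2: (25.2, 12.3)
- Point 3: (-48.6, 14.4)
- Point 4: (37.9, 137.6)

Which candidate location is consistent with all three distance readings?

Point 1

For each candidate, compare |candidate − station| to the reported distance:
Point 1: residuals A 0.1, B 0.1, C 0.1 → max 0.1 km
Point 2: residuals A 79.3, B 42.0, C 141.6 → max 141.6 km
Point 3: residuals A 44.2, B 45.2, C 68.1 → max 68.1 km
Point 4: residuals A 45.1, B 119.7, C 86.0 → max 119.7 km
Only Point 1 has all residuals ≈ 0.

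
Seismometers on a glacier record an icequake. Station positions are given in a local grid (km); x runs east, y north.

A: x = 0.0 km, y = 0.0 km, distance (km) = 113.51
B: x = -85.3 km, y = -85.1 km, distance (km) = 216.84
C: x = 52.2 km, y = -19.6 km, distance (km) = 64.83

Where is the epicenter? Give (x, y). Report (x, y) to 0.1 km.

Circle about each station: x² + y² = 113.51²; (x + 85.3)² + (y + 85.1)² = 216.84²; (x − 52.2)² + (y + 19.6)² = 64.83².
Subtracting the A equation from the B and C equations removes the quadratic terms:
-170.6 x − 170.2 y = -19616.97
104.4 x − 39.2 y = 11790.59
Solving the 2×2 system: x ≈ 113.5, y ≈ 1.5 km.

113.5 km east, 1.5 km north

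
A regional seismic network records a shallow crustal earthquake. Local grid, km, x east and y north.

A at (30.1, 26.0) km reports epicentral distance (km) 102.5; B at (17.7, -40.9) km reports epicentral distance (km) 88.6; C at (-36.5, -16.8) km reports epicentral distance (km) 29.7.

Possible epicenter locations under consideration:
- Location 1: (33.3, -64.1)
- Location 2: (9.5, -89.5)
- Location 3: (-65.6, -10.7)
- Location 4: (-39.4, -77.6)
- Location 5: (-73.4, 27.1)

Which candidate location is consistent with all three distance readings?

For each candidate, compare |candidate − station| to the reported distance:
Location 1: residuals A 12.3, B 60.6, C 54.6 → max 60.6 km
Location 2: residuals A 14.8, B 39.3, C 56.3 → max 56.3 km
Location 3: residuals A 0.0, B 0.0, C 0.0 → max 0.0 km
Location 4: residuals A 22.3, B 20.7, C 31.2 → max 31.2 km
Location 5: residuals A 1.0, B 25.1, C 27.6 → max 27.6 km
Only Location 3 has all residuals ≈ 0.

Location 3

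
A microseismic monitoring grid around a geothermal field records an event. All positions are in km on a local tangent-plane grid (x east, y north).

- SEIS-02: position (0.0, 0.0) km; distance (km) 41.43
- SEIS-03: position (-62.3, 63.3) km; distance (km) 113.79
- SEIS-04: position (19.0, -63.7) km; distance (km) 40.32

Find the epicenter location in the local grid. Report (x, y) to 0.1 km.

Circle about each station: x² + y² = 41.43²; (x + 62.3)² + (y − 63.3)² = 113.79²; (x − 19.0)² + (y + 63.7)² = 40.32².
Subtracting the SEIS-02 equation from the SEIS-03 and SEIS-04 equations removes the quadratic terms:
-124.6 x + 126.6 y = -3343.54
38.0 x − 127.4 y = 4509.43
Solving the 2×2 system: x ≈ -13.1, y ≈ -39.3 km.

-13.1 km east, -39.3 km north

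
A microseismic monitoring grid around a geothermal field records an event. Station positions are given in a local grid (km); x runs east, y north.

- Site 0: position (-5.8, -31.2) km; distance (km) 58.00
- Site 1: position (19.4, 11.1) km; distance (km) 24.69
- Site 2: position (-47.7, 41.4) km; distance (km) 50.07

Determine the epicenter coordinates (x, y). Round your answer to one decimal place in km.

0.1 km east, 26.5 km north

Circle about each station: (x + 5.8)² + (y + 31.2)² = 58.00²; (x − 19.4)² + (y − 11.1)² = 24.69²; (x + 47.7)² + (y − 41.4)² = 50.07².
Subtracting the Site 0 equation from the Site 1 and Site 2 equations removes the quadratic terms:
50.4 x + 84.6 y = 2246.89
-83.8 x + 145.2 y = 3839.17
Solving the 2×2 system: x ≈ 0.1, y ≈ 26.5 km.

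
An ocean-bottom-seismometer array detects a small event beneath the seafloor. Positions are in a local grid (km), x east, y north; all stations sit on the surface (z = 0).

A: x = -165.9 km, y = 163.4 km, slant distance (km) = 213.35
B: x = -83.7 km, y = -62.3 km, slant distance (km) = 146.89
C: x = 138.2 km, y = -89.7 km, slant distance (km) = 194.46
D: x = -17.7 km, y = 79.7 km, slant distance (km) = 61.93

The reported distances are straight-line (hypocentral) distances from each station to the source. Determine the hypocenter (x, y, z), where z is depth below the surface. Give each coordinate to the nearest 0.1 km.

(5.6, 45.0, 45.7)

Each station gives a sphere (x−x_i)² + (y−y_i)² + z² = d_i² (stations at z=0).
Subtracting the A sphere from B and C: z² cancels, leaving linear equations in x and y:
164.4 x − 451.4 y = -19393.84
608.2 x − 506.2 y = -19373.51
Solving: x ≈ 5.603, y ≈ 45.004 km (keep extra digits for the depth step; rounded: 5.6, 45.0).
Then from the A sphere: z² = 213.35² − (x + 165.9)² − (y − 163.4)² with x = 5.603, y = 45.004, so z ≈ 45.687 ≈ 45.7 km.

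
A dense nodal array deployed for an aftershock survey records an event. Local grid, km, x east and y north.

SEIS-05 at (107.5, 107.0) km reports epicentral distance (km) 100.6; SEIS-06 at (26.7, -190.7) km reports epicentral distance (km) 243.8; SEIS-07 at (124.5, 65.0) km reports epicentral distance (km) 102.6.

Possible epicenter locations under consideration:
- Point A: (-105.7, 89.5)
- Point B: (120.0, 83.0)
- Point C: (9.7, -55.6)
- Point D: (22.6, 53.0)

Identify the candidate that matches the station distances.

Point D

For each candidate, compare |candidate − station| to the reported distance:
Point A: residuals SEIS-05 113.3, SEIS-06 66.1, SEIS-07 128.9 → max 128.9 km
Point B: residuals SEIS-05 73.5, SEIS-06 45.4, SEIS-07 84.0 → max 84.0 km
Point C: residuals SEIS-05 89.1, SEIS-06 107.6, SEIS-07 63.9 → max 107.6 km
Point D: residuals SEIS-05 0.0, SEIS-06 0.1, SEIS-07 0.0 → max 0.1 km
Only Point D has all residuals ≈ 0.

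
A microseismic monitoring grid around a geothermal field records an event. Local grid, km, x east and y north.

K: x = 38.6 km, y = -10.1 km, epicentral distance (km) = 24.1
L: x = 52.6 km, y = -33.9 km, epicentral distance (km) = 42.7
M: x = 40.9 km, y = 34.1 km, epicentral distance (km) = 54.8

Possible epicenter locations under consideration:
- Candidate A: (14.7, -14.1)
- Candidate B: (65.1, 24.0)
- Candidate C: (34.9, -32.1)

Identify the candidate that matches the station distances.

Candidate A

For each candidate, compare |candidate − station| to the reported distance:
Candidate A: residuals K 0.1, L 0.1, M 0.1 → max 0.1 km
Candidate B: residuals K 19.1, L 16.5, M 28.6 → max 28.6 km
Candidate C: residuals K 1.8, L 24.9, M 11.7 → max 24.9 km
Only Candidate A has all residuals ≈ 0.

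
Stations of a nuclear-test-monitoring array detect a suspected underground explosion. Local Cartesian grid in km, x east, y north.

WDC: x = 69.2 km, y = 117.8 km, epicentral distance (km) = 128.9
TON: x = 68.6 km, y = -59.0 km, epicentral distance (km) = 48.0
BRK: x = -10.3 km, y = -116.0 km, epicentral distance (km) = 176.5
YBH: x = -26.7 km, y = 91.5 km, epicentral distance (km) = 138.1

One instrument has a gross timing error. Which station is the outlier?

BRK

Solve using three stations at a time. Using WDC, TON, YBH (subtract circle equations pairwise → linear system) gives (x, y) ≈ (65.8, -11.1).
Distances from that point to each station vs reported:
  WDC: calculated 128.9 vs reported 128.9 → residual 0.0 km
  TON: calculated 48.0 vs reported 48.0 → residual 0.0 km
  BRK: calculated 129.6 vs reported 176.5 → residual 46.9 km
  YBH: calculated 138.1 vs reported 138.1 → residual 0.0 km
WDC, TON, YBH are mutually consistent (residuals ≈ 0); BRK is off by 46.9 km.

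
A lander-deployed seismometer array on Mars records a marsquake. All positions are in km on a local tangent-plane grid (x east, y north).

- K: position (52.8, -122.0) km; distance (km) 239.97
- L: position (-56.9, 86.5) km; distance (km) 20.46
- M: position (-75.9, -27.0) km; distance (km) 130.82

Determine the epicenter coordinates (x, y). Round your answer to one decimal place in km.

Circle about each station: (x − 52.8)² + (y + 122.0)² = 239.97²; (x + 56.9)² + (y − 86.5)² = 20.46²; (x + 75.9)² + (y + 27.0)² = 130.82².
Subtracting pairs of circle equations eliminates x²+y² and gives linear equations (the radical axes):
-219.4 x + 417.0 y = 50215.01
-257.4 x + 190.0 y = 29289.70
Solving the 2×2 system: x ≈ -40.7, y ≈ 99.0 km.

-40.7 km east, 99.0 km north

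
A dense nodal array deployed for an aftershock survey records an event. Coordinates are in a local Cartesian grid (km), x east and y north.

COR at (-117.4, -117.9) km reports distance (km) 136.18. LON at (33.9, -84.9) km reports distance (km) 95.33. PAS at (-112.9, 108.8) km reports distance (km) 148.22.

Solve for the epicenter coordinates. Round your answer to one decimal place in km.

(-29.6, -13.8)

Circle about each station: (x + 117.4)² + (y + 117.9)² = 136.18²; (x − 33.9)² + (y + 84.9)² = 95.33²; (x + 112.9)² + (y − 108.8)² = 148.22².
Subtracting the COR equation from the LON and PAS equations removes the quadratic terms:
302.6 x + 66.0 y = -9868.77
9.0 x + 453.4 y = -6523.50
Solving the 2×2 system: x ≈ -29.6, y ≈ -13.8 km.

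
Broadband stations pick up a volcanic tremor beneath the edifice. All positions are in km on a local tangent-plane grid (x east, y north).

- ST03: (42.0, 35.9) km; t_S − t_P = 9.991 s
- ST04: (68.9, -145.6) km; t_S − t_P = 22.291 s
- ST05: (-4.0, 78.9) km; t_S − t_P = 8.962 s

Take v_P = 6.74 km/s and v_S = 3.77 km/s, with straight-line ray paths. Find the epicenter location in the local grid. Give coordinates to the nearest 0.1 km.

-39.8 km east, 11.1 km north

Distance from S−P lag: d = Δt · v_P v_S / (v_P − v_S) = Δt · (6.74·3.77)/(6.74−3.77) ≈ 8.5555·Δt.
So d_ST03 = 85.48, d_ST04 = 190.71, d_ST05 = 76.67 km.
Circle about each station: (x − 42.0)² + (y − 35.9)² = 85.48²; (x − 68.9)² + (y + 145.6)² = 190.71²; (x + 4.0)² + (y − 78.9)² = 76.67².
Subtracting the ST03 equation from the ST04 and ST05 equations removes the quadratic terms:
53.8 x − 363.0 y = -6169.71
-92.0 x + 86.0 y = 4616.94
Solving the 2×2 system: x ≈ -39.8, y ≈ 11.1 km.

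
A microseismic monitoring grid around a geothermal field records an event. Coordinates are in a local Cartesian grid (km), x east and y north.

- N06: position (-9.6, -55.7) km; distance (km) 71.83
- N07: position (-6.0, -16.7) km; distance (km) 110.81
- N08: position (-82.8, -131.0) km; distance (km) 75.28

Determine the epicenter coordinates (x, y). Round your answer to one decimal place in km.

Circle about each station: (x + 9.6)² + (y + 55.7)² = 71.83²; (x + 6.0)² + (y + 16.7)² = 110.81²; (x + 82.8)² + (y + 131.0)² = 75.28².
Subtracting the N06 equation from the N07 and N08 equations removes the quadratic terms:
7.2 x + 78.0 y = -9999.07
-146.4 x − 150.6 y = 20314.66
Solving the 2×2 system: x ≈ -7.6, y ≈ -127.5 km.
Check against N06 (with the unrounded x, y): √((x + 9.6)²+(y + 55.7)²) = 71.82 ≈ 71.83 km. ✓

-7.6 km east, -127.5 km north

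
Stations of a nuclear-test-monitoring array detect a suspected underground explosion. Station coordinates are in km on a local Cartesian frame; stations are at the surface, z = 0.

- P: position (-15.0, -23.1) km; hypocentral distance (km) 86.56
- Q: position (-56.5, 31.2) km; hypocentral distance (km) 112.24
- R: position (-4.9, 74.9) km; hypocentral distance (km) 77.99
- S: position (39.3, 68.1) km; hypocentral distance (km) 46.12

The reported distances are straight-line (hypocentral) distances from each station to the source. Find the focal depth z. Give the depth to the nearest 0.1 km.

11.9 km

Each station gives a sphere (x−x_i)² + (y−y_i)² + z² = d_i² (stations at z=0).
Subtracting the P sphere from Q and R: z² cancels, leaving linear equations in x and y:
-83.0 x + 108.6 y = -1698.10
20.2 x + 196.0 y = 6285.60
Solving: x ≈ 55.003, y ≈ 26.401 km (keep extra digits for the depth step; rounded: 55.0, 26.4).
Then from the P sphere: z² = 86.56² − (x + 15.0)² − (y + 23.1)² with x = 55.003, y = 26.401, so z ≈ 11.911 ≈ 11.9 km.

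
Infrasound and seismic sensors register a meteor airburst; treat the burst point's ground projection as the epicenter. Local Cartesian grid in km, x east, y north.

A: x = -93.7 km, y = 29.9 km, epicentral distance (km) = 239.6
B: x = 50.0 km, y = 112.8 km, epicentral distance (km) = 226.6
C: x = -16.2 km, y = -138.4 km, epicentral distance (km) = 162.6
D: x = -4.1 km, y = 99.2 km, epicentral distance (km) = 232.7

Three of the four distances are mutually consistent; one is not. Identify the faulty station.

Solve using three stations at a time. Using A, B, D (subtract circle equations pairwise → linear system) gives (x, y) ≈ (102.6, -107.8).
Distances from that point to each station vs reported:
  A: calculated 239.8 vs reported 239.6 → residual 0.2 km
  B: calculated 226.8 vs reported 226.6 → residual 0.2 km
  C: calculated 122.7 vs reported 162.6 → residual 39.9 km
  D: calculated 232.9 vs reported 232.7 → residual 0.2 km
A, B, D are mutually consistent (residuals ≈ 0); C is off by 39.9 km.

C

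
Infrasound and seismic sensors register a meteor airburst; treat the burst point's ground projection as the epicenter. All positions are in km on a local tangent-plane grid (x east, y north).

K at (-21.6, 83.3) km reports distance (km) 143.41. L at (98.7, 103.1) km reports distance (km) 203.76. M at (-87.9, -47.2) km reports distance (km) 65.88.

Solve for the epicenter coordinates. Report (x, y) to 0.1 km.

x ≈ -23.3 km, y ≈ -60.1 km

Circle about each station: (x + 21.6)² + (y − 83.3)² = 143.41²; (x − 98.7)² + (y − 103.1)² = 203.76²; (x + 87.9)² + (y + 47.2)² = 65.88².
Subtracting the K equation from the L and M equations removes the quadratic terms:
240.6 x + 39.6 y = -7985.86
-132.6 x − 261.0 y = 18775.05
Solving the 2×2 system: x ≈ -23.3, y ≈ -60.1 km.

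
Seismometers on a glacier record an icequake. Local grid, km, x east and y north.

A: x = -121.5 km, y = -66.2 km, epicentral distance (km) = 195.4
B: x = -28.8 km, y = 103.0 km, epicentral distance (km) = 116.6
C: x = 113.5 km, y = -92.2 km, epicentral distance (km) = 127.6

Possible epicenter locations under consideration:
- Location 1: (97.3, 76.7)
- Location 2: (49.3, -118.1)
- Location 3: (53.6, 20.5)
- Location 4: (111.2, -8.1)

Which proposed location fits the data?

For each candidate, compare |candidate − station| to the reported distance:
Location 1: residuals A 65.9, B 12.2, C 42.1 → max 65.9 km
Location 2: residuals A 16.9, B 117.9, C 58.4 → max 117.9 km
Location 3: residuals A 0.0, B 0.0, C 0.0 → max 0.0 km
Location 4: residuals A 44.4, B 62.1, C 43.5 → max 62.1 km
Only Location 3 has all residuals ≈ 0.

Location 3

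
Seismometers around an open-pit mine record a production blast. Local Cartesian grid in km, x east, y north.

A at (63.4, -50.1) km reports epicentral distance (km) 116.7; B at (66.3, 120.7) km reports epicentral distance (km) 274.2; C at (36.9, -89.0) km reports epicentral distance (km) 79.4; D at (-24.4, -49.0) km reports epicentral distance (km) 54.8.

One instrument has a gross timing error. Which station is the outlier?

B

Solve using three stations at a time. Using A, C, D (subtract circle equations pairwise → linear system) gives (x, y) ≈ (-41.6, -101.1).
Distances from that point to each station vs reported:
  A: calculated 116.7 vs reported 116.7 → residual 0.0 km
  B: calculated 246.6 vs reported 274.2 → residual 27.6 km
  C: calculated 79.4 vs reported 79.4 → residual 0.0 km
  D: calculated 54.8 vs reported 54.8 → residual 0.0 km
A, C, D are mutually consistent (residuals ≈ 0); B is off by 27.6 km.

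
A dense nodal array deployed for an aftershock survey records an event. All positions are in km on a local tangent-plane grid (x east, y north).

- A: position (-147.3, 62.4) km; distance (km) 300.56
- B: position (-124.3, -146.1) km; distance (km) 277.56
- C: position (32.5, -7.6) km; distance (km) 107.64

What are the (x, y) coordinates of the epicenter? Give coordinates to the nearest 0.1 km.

Circle about each station: (x + 147.3)² + (y − 62.4)² = 300.56²; (x + 124.3)² + (y + 146.1)² = 277.56²; (x − 32.5)² + (y + 7.6)² = 107.64².
Subtracting pairs of circle equations eliminates x²+y² and gives linear equations (the radical axes):
46.0 x − 417.0 y = 24501.41
359.6 x − 140.0 y = 54272.90
Solving the 2×2 system: x ≈ 133.8, y ≈ -44.0 km.

(133.8, -44.0)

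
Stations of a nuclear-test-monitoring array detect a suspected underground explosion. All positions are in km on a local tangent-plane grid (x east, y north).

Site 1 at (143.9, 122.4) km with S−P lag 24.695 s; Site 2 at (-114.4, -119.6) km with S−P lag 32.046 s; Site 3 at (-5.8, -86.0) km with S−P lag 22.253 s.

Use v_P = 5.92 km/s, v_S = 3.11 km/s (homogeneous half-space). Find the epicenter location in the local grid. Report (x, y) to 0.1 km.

Distance from S−P lag: d = Δt · v_P v_S / (v_P − v_S) = Δt · (5.92·3.11)/(5.92−3.11) ≈ 6.5520·Δt.
So d_Site 1 = 161.80, d_Site 2 = 209.97, d_Site 3 = 145.80 km.
Circle about each station: (x − 143.9)² + (y − 122.4)² = 161.80²; (x + 114.4)² + (y + 119.6)² = 209.97²; (x + 5.8)² + (y + 86.0)² = 145.80².
Subtracting pairs of circle equations eliminates x²+y² and gives linear equations (the radical axes):
-516.6 x − 484.0 y = -26205.61
-299.4 x − 416.8 y = -23337.73
Solving the 2×2 system: x ≈ -5.3, y ≈ 59.8 km.

-5.3 km east, 59.8 km north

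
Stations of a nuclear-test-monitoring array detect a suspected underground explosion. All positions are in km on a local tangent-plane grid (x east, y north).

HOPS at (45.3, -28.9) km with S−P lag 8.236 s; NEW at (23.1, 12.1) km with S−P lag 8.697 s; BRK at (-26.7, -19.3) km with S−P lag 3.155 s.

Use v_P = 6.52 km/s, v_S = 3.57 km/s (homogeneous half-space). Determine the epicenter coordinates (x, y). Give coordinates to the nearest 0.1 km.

-18.2 km east, -42.7 km north

Distance from S−P lag: d = Δt · v_P v_S / (v_P − v_S) = Δt · (6.52·3.57)/(6.52−3.57) ≈ 7.8903·Δt.
So d_HOPS = 64.98, d_NEW = 68.62, d_BRK = 24.89 km.
Circle about each station: (x − 45.3)² + (y + 28.9)² = 64.98²; (x − 23.1)² + (y − 12.1)² = 68.62²; (x + 26.7)² + (y + 19.3)² = 24.89².
Subtracting the HOPS equation from the NEW and BRK equations removes the quadratic terms:
-44.4 x + 82.0 y = -2693.58
-144.0 x + 19.2 y = 1800.97
Solving the 2×2 system: x ≈ -18.2, y ≈ -42.7 km.
Check against HOPS (with the unrounded x, y): √((x − 45.3)²+(y + 28.9)²) = 64.98 ≈ 64.98 km. ✓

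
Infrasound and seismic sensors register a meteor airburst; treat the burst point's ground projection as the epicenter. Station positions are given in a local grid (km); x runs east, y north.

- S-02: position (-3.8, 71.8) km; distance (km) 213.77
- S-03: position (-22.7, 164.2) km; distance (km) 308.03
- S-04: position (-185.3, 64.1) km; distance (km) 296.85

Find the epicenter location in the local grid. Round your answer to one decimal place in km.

x ≈ 31.1 km, y ≈ -139.1 km

Circle about each station: (x + 3.8)² + (y − 71.8)² = 213.77²; (x + 22.7)² + (y − 164.2)² = 308.03²; (x + 185.3)² + (y − 64.1)² = 296.85².
Subtracting the S-02 equation from the S-03 and S-04 equations removes the quadratic terms:
-37.8 x + 184.8 y = -26877.62
-363.0 x − 15.4 y = -9147.09
Solving the 2×2 system: x ≈ 31.1, y ≈ -139.1 km.
Check against S-02 (with the unrounded x, y): √((x + 3.8)²+(y − 71.8)²) = 213.75 ≈ 213.77 km. ✓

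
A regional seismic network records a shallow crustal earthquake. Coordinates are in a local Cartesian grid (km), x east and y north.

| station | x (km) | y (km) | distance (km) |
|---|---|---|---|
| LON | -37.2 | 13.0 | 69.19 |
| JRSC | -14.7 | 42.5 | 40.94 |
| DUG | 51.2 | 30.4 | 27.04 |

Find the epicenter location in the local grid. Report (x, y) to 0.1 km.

Circle about each station: (x + 37.2)² + (y − 13.0)² = 69.19²; (x + 14.7)² + (y − 42.5)² = 40.94²; (x − 51.2)² + (y − 30.4)² = 27.04².
Subtracting the LON equation from the JRSC and DUG equations removes the quadratic terms:
45.0 x + 59.0 y = 3580.67
176.8 x + 34.8 y = 6048.85
Solving the 2×2 system: x ≈ 26.2, y ≈ 40.7 km.

(26.2, 40.7)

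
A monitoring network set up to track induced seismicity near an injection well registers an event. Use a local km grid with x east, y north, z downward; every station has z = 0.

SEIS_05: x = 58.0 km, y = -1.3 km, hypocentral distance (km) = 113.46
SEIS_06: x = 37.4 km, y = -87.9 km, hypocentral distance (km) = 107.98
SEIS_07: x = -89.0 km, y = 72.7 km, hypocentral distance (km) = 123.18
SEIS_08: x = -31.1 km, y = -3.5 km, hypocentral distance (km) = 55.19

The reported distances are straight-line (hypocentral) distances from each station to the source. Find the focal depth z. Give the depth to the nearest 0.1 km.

Each station gives a sphere (x−x_i)² + (y−y_i)² + z² = d_i² (stations at z=0).
Subtracting the SEIS_05 sphere from SEIS_06 and SEIS_07: z² cancels, leaving linear equations in x and y:
-41.2 x − 173.2 y = 6972.97
-294.0 x + 148.0 y = 7540.46
Solving: x ≈ -41.004, y ≈ -30.506 km (keep extra digits for the depth step; rounded: -41.0, -30.5).
Then from the SEIS_05 sphere: z² = 113.46² − (x − 58.0)² − (y + 1.3)² with x = -41.004, y = -30.506, so z ≈ 47.100 ≈ 47.1 km.

z ≈ 47.1 km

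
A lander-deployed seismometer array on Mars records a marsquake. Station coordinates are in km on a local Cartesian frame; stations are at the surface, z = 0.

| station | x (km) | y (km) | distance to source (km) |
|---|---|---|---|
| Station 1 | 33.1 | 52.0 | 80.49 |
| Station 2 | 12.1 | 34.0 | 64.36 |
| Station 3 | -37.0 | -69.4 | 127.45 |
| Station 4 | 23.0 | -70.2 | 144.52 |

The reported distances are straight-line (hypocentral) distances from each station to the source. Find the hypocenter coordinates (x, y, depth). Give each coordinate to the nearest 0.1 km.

Each station gives a sphere (x−x_i)² + (y−y_i)² + z² = d_i² (stations at z=0).
Subtracting the Station 1 sphere from Station 2 and Station 3: z² cancels, leaving linear equations in x and y:
-42.0 x − 36.0 y = -160.77
-140.2 x − 242.8 y = -7379.11
Solving: x ≈ -43.999, y ≈ 55.798 km (keep extra digits for the depth step; rounded: -44.0, 55.8).
Then from the Station 1 sphere: z² = 80.49² − (x − 33.1)² − (y − 52.0)² with x = -43.999, y = 55.798, so z ≈ 22.803 ≈ 22.8 km.
Check against Station 4 (with the unrounded solution): distance 144.51 ≈ 144.52 km. ✓

(-44.0, 55.8, 22.8)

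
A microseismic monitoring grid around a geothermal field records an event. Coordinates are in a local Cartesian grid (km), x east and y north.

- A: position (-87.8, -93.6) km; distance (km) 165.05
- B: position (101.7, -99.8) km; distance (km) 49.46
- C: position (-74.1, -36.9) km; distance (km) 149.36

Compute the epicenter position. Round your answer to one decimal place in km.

Circle about each station: (x + 87.8)² + (y + 93.6)² = 165.05²; (x − 101.7)² + (y + 99.8)² = 49.46²; (x + 74.1)² + (y + 36.9)² = 149.36².
Subtracting pairs of circle equations eliminates x²+y² and gives linear equations (the radical axes):
379.0 x − 12.4 y = 28628.34
27.4 x + 113.4 y = -4684.29
Solving the 2×2 system: x ≈ 73.6, y ≈ -59.1 km.

x ≈ 73.6 km, y ≈ -59.1 km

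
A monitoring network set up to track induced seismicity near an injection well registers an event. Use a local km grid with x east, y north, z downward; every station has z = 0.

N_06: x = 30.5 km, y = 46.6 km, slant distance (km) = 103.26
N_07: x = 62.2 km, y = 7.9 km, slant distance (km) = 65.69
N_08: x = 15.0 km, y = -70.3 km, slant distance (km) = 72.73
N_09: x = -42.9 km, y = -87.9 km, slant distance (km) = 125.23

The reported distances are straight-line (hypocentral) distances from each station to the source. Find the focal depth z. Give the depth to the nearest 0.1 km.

Each station gives a sphere (x−x_i)² + (y−y_i)² + z² = d_i² (stations at z=0).
Subtracting the N_06 sphere from N_07 and N_08: z² cancels, leaving linear equations in x and y:
63.4 x − 77.4 y = 7176.89
-31.0 x − 233.8 y = 7438.25
Solving: x ≈ 64.000, y ≈ -40.301 km (keep extra digits for the depth step; rounded: 64.0, -40.3).
Then from the N_06 sphere: z² = 103.26² − (x − 30.5)² − (y − 46.6)² with x = 64.000, y = -40.301, so z ≈ 44.594 ≈ 44.6 km.

z ≈ 44.6 km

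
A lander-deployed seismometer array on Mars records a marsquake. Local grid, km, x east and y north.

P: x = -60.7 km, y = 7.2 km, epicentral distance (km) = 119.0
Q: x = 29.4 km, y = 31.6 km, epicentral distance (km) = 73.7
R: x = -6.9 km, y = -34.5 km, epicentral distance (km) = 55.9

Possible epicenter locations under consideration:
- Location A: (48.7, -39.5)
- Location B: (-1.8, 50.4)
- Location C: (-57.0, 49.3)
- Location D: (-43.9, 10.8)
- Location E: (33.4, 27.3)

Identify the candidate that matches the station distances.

For each candidate, compare |candidate − station| to the reported distance:
Location A: residuals P 0.0, Q 0.0, R 0.1 → max 0.1 km
Location B: residuals P 46.0, Q 37.3, R 29.2 → max 46.0 km
Location C: residuals P 76.7, Q 14.5, R 41.7 → max 76.7 km
Location D: residuals P 101.8, Q 2.5, R 2.6 → max 101.8 km
Location E: residuals P 22.8, Q 67.8, R 17.9 → max 67.8 km
Only Location A has all residuals ≈ 0.

Location A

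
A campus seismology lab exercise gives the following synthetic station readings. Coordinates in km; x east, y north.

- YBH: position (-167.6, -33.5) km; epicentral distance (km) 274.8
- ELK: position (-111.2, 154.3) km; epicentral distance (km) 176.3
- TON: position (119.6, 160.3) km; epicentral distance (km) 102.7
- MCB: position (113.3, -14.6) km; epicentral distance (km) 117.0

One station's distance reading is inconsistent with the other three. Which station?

Solve using three stations at a time. Using ELK, TON, MCB (subtract circle equations pairwise → linear system) gives (x, y) ≈ (50.6, 84.2).
Distances from that point to each station vs reported:
  YBH: calculated 247.9 vs reported 274.8 → residual 26.9 km
  ELK: calculated 176.3 vs reported 176.3 → residual 0.0 km
  TON: calculated 102.7 vs reported 102.7 → residual 0.0 km
  MCB: calculated 117.0 vs reported 117.0 → residual 0.0 km
ELK, TON, MCB are mutually consistent (residuals ≈ 0); YBH is off by 26.9 km.

YBH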